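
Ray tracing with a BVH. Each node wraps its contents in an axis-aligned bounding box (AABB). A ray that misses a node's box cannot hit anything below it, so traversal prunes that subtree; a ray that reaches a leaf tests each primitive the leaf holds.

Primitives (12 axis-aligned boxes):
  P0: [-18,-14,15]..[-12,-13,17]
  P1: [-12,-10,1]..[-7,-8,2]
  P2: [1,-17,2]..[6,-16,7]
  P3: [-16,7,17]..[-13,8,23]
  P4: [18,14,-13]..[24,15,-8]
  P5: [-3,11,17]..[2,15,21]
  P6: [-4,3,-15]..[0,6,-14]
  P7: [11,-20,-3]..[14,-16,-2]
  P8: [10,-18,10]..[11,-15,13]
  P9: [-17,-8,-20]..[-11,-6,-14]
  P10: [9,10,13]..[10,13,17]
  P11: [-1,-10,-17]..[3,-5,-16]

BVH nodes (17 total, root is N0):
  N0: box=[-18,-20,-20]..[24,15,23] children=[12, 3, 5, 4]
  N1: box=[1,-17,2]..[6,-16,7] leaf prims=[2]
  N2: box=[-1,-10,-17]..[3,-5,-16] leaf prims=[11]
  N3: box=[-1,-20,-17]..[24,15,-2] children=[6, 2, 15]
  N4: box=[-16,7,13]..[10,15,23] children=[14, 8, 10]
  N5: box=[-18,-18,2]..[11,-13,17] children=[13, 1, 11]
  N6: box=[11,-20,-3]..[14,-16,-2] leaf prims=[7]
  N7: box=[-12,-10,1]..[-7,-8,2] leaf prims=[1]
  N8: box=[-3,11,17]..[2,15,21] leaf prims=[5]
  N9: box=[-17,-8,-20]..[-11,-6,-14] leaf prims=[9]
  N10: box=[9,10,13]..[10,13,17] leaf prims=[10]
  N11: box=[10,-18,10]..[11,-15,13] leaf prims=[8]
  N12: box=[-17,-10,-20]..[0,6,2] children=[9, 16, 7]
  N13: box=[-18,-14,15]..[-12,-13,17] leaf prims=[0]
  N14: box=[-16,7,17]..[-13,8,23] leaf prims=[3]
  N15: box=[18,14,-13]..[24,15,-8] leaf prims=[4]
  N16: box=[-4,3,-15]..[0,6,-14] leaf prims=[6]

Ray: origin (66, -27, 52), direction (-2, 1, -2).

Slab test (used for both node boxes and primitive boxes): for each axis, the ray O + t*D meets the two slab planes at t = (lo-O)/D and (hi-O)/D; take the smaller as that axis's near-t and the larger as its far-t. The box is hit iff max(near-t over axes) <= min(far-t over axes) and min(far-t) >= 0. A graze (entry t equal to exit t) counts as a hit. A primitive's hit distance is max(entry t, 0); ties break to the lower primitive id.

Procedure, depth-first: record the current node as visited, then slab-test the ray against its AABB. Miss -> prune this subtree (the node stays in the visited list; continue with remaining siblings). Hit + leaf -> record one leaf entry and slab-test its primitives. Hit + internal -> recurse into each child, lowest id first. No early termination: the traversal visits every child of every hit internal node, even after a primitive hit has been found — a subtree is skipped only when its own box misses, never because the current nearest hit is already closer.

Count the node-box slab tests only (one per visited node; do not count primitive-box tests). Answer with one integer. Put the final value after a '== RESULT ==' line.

Walk:
N0 x:[21,42] y:[7,42] z:[29/2,36] -> hit [21,36], descend [3, 4, 5, 12]
  N3 x:[21,67/2] y:[7,42] z:[27,69/2] -> hit [27,67/2], descend [2, 6, 15]
    N2 x:[63/2,67/2] y:[17,22] z:[34,69/2] -> miss, prune
    N6 x:[26,55/2] y:[7,11] z:[27,55/2] -> miss, prune
    N15 x:[21,24] y:[41,42] z:[30,65/2] -> miss, prune
  N4 x:[28,41] y:[34,42] z:[29/2,39/2] -> miss, prune
  N5 x:[55/2,42] y:[9,14] z:[35/2,25] -> miss, prune
  N12 x:[33,83/2] y:[17,33] z:[25,36] -> hit [33,33], descend [7, 9, 16]
    N7 x:[73/2,39] y:[17,19] z:[25,51/2] -> miss, prune
    N9 x:[77/2,83/2] y:[19,21] z:[33,36] -> miss, prune
    N16 x:[33,35] y:[30,33] z:[33,67/2] -> hit [33,33] leaf, test {P6@t=33}

Summary -> nodes [0, 3, 2, 6, 15, 4, 5, 12, 7, 9, 16]; box-tests=11; leaf-entries=1; first=P6

== RESULT ==
11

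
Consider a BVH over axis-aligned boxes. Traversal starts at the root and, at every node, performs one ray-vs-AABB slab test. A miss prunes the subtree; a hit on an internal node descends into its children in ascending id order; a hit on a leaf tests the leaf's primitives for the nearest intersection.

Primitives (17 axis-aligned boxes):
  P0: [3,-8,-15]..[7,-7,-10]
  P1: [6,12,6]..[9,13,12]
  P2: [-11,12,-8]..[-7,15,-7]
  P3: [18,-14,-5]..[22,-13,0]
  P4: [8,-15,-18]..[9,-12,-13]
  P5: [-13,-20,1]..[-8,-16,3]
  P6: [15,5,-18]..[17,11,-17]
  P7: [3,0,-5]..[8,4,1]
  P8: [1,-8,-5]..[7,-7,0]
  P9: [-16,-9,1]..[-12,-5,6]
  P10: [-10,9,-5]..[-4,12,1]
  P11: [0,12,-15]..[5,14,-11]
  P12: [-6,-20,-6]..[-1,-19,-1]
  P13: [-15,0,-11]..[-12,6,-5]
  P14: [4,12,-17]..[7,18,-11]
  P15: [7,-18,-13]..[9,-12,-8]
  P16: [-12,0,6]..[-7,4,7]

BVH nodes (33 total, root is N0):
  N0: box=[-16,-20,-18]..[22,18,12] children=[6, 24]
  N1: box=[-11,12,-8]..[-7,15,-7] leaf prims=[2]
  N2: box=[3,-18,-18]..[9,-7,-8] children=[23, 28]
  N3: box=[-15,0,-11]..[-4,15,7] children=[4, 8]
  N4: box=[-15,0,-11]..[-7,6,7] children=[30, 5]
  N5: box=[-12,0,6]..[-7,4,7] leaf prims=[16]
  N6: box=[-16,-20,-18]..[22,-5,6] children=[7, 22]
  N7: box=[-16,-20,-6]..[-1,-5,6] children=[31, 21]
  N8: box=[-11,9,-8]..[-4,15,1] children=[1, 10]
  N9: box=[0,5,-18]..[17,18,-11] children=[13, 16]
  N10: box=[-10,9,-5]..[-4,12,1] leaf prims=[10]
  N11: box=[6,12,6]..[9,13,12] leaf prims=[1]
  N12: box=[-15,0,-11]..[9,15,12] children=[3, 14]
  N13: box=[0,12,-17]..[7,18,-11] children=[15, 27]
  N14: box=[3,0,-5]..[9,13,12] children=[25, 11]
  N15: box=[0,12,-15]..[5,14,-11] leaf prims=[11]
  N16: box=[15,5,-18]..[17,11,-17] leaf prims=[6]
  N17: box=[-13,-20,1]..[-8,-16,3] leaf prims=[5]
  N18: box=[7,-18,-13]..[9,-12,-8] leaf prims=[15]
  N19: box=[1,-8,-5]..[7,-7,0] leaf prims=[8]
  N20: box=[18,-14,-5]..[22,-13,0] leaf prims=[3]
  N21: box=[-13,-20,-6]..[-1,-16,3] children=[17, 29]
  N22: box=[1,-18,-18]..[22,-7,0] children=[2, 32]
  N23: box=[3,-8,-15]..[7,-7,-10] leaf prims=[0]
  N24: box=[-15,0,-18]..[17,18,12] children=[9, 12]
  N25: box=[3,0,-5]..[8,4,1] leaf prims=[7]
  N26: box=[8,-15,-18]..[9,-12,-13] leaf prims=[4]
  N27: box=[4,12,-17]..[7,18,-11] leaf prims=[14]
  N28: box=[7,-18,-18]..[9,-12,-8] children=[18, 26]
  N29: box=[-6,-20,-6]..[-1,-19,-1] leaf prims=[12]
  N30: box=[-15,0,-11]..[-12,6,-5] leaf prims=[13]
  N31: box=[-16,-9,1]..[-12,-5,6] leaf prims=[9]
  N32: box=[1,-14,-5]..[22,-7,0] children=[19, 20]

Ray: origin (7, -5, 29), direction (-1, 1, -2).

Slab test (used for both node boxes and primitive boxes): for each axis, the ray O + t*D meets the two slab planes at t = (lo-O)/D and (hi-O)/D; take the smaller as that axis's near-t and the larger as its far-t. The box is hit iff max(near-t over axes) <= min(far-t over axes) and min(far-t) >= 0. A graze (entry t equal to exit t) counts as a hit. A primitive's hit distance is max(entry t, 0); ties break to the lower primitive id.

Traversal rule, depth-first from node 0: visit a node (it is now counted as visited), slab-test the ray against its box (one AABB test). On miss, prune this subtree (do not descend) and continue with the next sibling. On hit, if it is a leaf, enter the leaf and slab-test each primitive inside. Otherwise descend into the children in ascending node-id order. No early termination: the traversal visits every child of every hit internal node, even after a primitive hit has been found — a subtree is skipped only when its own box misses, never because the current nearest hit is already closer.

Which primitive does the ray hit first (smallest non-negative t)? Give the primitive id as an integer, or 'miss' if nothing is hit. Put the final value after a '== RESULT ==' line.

Walk:
N0 x:[-15,23] y:[-15,23] z:[17/2,47/2] -> hit [17/2,23], descend [6, 24]
  N6 x:[-15,23] y:[-15,0] z:[23/2,47/2] -> miss, prune
  N24 x:[-10,22] y:[5,23] z:[17/2,47/2] -> hit [17/2,22], descend [9, 12]
    N9 x:[-10,7] y:[10,23] z:[20,47/2] -> miss, prune
    N12 x:[-2,22] y:[5,20] z:[17/2,20] -> hit [17/2,20], descend [3, 14]
      N3 x:[11,22] y:[5,20] z:[11,20] -> hit [11,20], descend [4, 8]
        N4 x:[14,22] y:[5,11] z:[11,20] -> miss, prune
        N8 x:[11,18] y:[14,20] z:[14,37/2] -> hit [14,18], descend [1, 10]
          N1 x:[14,18] y:[17,20] z:[18,37/2] -> hit [18,18] leaf, test {P2@t=18}
          N10 x:[11,17] y:[14,17] z:[14,17] -> hit [14,17] leaf, test {P10@t=14}
      N14 x:[-2,4] y:[5,18] z:[17/2,17] -> miss, prune

order=[0, 6, 24, 9, 12, 3, 4, 8, 1, 10, 14]  |boxes|=11  |leaves|=2  hit=P10

== RESULT ==
10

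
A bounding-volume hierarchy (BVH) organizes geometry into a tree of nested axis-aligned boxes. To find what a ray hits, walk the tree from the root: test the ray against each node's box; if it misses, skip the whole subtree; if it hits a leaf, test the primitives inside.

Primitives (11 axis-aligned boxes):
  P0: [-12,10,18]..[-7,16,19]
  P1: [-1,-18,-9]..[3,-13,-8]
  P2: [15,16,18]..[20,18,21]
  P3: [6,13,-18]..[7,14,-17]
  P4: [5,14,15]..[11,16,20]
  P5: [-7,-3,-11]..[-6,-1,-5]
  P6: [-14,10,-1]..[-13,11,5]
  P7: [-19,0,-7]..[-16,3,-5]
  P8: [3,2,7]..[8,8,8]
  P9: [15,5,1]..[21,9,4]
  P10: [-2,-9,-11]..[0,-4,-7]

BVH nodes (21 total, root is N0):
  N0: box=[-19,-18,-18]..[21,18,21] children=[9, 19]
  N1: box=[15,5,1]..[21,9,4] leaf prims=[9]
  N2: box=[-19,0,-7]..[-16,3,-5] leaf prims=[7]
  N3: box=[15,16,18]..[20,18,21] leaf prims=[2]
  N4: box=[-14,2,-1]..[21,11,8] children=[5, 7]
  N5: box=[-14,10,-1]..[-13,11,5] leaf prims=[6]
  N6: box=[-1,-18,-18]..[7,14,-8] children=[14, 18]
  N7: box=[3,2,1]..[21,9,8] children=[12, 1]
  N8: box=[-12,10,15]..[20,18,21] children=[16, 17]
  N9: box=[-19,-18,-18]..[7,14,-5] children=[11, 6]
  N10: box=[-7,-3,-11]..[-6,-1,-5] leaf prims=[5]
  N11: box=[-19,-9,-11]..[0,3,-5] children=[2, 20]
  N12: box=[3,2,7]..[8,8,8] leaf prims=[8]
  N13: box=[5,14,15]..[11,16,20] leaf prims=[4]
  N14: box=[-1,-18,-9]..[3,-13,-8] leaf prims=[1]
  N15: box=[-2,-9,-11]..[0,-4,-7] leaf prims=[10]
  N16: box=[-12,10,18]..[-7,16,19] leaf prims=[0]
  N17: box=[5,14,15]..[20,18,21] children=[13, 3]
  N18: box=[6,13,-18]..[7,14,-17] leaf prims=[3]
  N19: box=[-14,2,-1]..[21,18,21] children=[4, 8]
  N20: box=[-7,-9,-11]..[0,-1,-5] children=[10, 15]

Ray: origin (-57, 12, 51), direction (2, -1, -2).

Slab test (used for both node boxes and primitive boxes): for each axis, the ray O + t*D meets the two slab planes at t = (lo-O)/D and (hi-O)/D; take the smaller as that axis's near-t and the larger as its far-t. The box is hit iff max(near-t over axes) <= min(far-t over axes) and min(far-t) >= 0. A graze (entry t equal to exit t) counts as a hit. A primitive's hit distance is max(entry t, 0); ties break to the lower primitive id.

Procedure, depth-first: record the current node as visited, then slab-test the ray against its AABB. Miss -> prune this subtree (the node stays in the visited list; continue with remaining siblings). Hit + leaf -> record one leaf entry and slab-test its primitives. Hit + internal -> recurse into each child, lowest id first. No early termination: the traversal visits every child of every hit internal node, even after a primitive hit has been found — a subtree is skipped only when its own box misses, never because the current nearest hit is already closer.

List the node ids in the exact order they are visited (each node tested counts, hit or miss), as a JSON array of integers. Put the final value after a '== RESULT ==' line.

Trace the traversal:
N0 x:[19,39] y:[-6,30] z:[15,69/2] -> hit [19,30], descend [9, 19]
  N9 x:[19,32] y:[-2,30] z:[28,69/2] -> hit [28,30], descend [6, 11]
    N6 x:[28,32] y:[-2,30] z:[59/2,69/2] -> hit [59/2,30], descend [14, 18]
      N14 x:[28,30] y:[25,30] z:[59/2,30] -> hit [59/2,30] leaf, test {P1@t=59/2}
      N18 x:[63/2,32] y:[-2,-1] z:[34,69/2] -> miss, prune
    N11 x:[19,57/2] y:[9,21] z:[28,31] -> miss, prune
  N19 x:[43/2,39] y:[-6,10] z:[15,26] -> miss, prune

Visited [0, 9, 6, 14, 18, 11, 19]. Tests: 7 box, 1 leaf. Nearest: P1.

== RESULT ==
[0, 9, 6, 14, 18, 11, 19]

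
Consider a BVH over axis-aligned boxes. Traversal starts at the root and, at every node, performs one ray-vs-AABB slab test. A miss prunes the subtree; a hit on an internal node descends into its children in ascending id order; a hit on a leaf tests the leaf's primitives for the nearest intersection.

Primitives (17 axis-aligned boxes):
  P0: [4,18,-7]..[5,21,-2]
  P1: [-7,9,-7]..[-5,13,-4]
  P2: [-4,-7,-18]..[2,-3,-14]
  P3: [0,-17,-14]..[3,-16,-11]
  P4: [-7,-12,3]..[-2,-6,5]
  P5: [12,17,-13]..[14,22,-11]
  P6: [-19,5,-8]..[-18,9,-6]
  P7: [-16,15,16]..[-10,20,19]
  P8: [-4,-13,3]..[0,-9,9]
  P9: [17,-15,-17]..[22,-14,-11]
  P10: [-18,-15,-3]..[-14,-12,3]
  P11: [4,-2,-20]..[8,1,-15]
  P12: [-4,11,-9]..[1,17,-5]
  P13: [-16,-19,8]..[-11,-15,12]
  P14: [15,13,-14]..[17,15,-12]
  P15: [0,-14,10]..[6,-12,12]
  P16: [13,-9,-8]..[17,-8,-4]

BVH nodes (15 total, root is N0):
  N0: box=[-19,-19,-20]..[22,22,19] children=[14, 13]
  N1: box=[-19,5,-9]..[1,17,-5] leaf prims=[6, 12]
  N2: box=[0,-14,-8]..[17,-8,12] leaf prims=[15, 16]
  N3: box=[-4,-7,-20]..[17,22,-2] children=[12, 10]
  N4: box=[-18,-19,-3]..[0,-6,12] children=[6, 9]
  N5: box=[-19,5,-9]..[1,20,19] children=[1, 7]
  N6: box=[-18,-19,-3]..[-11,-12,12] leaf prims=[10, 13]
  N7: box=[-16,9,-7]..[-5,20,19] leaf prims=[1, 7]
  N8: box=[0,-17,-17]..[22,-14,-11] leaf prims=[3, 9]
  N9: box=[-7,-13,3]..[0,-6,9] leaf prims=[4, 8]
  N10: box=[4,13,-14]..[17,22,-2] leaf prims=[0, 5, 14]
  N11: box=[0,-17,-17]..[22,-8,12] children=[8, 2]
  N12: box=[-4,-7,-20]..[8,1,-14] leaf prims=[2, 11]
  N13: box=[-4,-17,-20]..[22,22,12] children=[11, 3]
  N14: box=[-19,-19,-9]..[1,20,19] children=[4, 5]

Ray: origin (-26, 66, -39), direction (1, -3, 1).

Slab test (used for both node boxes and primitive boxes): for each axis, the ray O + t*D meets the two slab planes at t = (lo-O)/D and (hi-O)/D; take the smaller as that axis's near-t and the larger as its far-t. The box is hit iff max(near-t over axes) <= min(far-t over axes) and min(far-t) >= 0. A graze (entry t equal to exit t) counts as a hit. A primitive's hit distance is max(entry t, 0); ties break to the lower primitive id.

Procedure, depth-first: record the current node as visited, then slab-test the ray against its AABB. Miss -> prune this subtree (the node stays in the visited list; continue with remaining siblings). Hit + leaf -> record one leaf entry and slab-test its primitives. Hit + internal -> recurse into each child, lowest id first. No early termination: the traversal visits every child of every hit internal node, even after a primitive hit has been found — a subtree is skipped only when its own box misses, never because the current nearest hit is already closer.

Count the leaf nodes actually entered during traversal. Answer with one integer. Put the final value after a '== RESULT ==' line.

Traverse from the root:
N0 x:[7,48] y:[44/3,85/3] z:[19,58] -> hit [19,85/3], descend [13, 14]
  N13 x:[22,48] y:[44/3,83/3] z:[19,51] -> hit [22,83/3], descend [3, 11]
    N3 x:[22,43] y:[44/3,73/3] z:[19,37] -> hit [22,73/3], descend [10, 12]
      N10 x:[30,43] y:[44/3,53/3] z:[25,37] -> miss, prune
      N12 x:[22,34] y:[65/3,73/3] z:[19,25] -> hit [22,73/3] leaf, test {P2@t=23, P11(miss)}
    N11 x:[26,48] y:[74/3,83/3] z:[22,51] -> hit [26,83/3], descend [2, 8]
      N2 x:[26,43] y:[74/3,80/3] z:[31,51] -> miss, prune
      N8 x:[26,48] y:[80/3,83/3] z:[22,28] -> hit [80/3,83/3] leaf, test {P3@t=82/3, P9(miss)}
  N14 x:[7,27] y:[46/3,85/3] z:[30,58] -> miss, prune

9 AABB tests over nodes [0, 13, 3, 10, 12, 11, 2, 8, 14]; 2 leaves entered; closest P2.

== RESULT ==
2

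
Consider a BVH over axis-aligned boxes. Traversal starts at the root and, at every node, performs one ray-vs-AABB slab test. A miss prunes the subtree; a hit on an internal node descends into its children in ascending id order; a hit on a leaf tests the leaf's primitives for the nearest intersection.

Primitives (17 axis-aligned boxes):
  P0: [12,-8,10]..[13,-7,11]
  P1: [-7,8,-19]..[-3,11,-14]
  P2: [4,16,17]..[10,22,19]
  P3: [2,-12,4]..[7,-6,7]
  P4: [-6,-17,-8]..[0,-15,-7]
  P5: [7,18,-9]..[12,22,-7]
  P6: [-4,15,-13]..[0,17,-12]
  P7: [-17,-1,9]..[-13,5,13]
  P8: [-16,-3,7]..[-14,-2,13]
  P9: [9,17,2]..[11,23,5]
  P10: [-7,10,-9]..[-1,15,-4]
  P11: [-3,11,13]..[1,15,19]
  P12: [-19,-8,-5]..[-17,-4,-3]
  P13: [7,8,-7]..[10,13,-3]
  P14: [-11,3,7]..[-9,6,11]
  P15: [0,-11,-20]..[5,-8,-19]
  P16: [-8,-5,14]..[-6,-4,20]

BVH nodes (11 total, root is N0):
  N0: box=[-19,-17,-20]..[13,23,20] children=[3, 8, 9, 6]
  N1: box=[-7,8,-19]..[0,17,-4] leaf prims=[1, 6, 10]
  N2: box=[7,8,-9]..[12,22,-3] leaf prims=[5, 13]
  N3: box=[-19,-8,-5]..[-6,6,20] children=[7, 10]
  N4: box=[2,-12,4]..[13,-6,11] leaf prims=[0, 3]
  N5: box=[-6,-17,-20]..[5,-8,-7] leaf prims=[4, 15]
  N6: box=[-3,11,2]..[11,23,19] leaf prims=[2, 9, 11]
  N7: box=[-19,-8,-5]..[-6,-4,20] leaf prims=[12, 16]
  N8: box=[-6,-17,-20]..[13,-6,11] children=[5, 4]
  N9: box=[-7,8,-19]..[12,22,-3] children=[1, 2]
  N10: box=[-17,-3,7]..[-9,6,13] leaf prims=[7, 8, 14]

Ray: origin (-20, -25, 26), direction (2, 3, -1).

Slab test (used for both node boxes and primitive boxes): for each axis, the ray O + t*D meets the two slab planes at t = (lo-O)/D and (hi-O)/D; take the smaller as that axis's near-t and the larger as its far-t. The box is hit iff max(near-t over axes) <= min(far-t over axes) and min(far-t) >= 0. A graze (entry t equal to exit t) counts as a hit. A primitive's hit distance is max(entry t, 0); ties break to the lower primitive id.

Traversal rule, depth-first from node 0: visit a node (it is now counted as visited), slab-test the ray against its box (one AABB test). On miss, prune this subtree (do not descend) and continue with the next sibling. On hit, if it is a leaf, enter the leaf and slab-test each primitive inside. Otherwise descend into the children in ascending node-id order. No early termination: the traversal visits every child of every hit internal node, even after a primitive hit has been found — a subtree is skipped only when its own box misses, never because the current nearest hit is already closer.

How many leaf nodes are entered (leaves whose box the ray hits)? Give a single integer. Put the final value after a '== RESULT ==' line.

Walk:
N0 x:[1/2,33/2] y:[8/3,16] z:[6,46] -> hit [6,16], descend [3, 6, 8, 9]
  N3 x:[1/2,7] y:[17/3,31/3] z:[6,31] -> hit [6,7], descend [7, 10]
    N7 x:[1/2,7] y:[17/3,7] z:[6,31] -> hit [6,7] leaf, test {P12(miss), P16@t=20/3}
    N10 x:[3/2,11/2] y:[22/3,31/3] z:[13,19] -> miss, prune
  N6 x:[17/2,31/2] y:[12,16] z:[7,24] -> hit [12,31/2] leaf, test {P2(miss), P9(miss), P11(miss)}
  N8 x:[7,33/2] y:[8/3,19/3] z:[15,46] -> miss, prune
  N9 x:[13/2,16] y:[11,47/3] z:[29,45] -> miss, prune

7 AABB tests over nodes [0, 3, 7, 10, 6, 8, 9]; 2 leaves entered; closest P16.

== RESULT ==
2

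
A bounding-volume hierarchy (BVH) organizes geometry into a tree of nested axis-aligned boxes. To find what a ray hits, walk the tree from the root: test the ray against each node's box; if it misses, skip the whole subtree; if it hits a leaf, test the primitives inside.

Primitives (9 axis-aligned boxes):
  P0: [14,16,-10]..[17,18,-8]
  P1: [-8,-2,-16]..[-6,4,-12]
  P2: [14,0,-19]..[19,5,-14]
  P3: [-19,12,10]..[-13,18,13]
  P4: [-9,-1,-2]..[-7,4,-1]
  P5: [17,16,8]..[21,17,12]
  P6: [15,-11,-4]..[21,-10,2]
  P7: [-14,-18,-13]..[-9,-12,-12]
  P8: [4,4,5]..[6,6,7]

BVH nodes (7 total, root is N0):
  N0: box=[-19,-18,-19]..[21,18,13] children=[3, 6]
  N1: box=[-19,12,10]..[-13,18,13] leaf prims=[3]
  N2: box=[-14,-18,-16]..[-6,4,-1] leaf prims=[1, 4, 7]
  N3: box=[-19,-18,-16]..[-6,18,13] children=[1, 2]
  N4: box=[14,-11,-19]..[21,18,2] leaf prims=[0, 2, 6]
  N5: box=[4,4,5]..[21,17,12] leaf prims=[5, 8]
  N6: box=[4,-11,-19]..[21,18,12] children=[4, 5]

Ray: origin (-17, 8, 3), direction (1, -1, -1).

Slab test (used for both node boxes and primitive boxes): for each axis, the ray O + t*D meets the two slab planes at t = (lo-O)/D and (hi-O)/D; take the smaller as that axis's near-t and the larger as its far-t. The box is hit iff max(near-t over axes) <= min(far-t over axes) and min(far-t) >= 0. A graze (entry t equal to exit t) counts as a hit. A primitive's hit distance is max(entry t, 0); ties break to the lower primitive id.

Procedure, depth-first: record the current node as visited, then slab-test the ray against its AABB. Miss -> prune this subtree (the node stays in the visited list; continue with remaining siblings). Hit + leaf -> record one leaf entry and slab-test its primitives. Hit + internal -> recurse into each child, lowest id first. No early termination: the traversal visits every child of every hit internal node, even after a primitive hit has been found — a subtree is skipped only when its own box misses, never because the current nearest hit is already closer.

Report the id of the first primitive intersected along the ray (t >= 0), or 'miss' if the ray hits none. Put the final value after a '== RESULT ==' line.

Trace the traversal:
N0 x:[-2,38] y:[-10,26] z:[-10,22] -> hit [-2,22], descend [3, 6]
  N3 x:[-2,11] y:[-10,26] z:[-10,19] -> hit [-2,11], descend [1, 2]
    N1 x:[-2,4] y:[-10,-4] z:[-10,-7] -> miss, prune
    N2 x:[3,11] y:[4,26] z:[4,19] -> hit [4,11] leaf, test {P1(miss), P4(miss), P7(miss)}
  N6 x:[21,38] y:[-10,19] z:[-9,22] -> miss, prune

5 AABB tests over nodes [0, 3, 1, 2, 6]; 1 leaf entered; closest miss.

== RESULT ==
miss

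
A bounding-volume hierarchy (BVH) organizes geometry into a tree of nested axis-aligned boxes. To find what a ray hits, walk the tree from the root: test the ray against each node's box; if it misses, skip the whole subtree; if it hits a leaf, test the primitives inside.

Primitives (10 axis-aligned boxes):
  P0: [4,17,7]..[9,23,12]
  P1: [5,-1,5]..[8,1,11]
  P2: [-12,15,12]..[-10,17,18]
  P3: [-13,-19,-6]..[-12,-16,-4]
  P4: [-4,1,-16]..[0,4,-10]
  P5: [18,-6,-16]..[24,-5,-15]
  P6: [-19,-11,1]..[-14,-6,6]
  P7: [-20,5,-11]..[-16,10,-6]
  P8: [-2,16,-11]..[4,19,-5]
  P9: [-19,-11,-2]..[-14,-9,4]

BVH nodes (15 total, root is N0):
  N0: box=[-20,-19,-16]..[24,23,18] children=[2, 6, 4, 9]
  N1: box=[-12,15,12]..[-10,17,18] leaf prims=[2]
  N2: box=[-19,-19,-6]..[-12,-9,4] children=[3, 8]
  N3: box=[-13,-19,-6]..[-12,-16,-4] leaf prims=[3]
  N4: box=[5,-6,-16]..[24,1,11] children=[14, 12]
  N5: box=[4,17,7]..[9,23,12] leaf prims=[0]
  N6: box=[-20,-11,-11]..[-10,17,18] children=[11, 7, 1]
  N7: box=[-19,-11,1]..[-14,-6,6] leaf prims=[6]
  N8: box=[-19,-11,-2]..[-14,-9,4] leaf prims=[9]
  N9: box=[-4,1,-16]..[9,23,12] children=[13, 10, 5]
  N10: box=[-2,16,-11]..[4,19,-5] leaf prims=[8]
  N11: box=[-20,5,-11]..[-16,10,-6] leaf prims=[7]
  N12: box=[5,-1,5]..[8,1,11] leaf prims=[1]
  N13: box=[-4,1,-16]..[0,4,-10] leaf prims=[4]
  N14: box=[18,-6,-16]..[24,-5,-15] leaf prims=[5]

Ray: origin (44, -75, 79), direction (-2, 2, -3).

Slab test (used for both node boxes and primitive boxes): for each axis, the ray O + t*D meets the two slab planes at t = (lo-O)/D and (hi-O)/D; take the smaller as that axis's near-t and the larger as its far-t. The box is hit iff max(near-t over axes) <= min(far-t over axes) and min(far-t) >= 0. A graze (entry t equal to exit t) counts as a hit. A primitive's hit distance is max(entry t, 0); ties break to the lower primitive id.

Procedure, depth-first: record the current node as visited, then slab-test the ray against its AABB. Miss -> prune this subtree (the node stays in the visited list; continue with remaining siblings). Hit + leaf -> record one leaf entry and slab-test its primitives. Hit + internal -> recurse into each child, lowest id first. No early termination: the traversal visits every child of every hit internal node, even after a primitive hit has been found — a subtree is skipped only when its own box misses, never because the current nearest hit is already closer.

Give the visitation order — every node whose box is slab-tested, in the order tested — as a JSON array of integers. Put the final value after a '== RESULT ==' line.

Trace the traversal:
N0 x:[10,32] y:[28,49] z:[61/3,95/3] -> hit [28,95/3], descend [2, 4, 6, 9]
  N2 x:[28,63/2] y:[28,33] z:[25,85/3] -> hit [28,85/3], descend [3, 8]
    N3 x:[28,57/2] y:[28,59/2] z:[83/3,85/3] -> hit [28,85/3] leaf, test {P3@t=28}
    N8 x:[29,63/2] y:[32,33] z:[25,27] -> miss, prune
  N4 x:[10,39/2] y:[69/2,38] z:[68/3,95/3] -> miss, prune
  N6 x:[27,32] y:[32,46] z:[61/3,30] -> miss, prune
  N9 x:[35/2,24] y:[38,49] z:[67/3,95/3] -> miss, prune

order=[0, 2, 3, 8, 4, 6, 9]  |boxes|=7  |leaves|=1  hit=P3

== RESULT ==
[0, 2, 3, 8, 4, 6, 9]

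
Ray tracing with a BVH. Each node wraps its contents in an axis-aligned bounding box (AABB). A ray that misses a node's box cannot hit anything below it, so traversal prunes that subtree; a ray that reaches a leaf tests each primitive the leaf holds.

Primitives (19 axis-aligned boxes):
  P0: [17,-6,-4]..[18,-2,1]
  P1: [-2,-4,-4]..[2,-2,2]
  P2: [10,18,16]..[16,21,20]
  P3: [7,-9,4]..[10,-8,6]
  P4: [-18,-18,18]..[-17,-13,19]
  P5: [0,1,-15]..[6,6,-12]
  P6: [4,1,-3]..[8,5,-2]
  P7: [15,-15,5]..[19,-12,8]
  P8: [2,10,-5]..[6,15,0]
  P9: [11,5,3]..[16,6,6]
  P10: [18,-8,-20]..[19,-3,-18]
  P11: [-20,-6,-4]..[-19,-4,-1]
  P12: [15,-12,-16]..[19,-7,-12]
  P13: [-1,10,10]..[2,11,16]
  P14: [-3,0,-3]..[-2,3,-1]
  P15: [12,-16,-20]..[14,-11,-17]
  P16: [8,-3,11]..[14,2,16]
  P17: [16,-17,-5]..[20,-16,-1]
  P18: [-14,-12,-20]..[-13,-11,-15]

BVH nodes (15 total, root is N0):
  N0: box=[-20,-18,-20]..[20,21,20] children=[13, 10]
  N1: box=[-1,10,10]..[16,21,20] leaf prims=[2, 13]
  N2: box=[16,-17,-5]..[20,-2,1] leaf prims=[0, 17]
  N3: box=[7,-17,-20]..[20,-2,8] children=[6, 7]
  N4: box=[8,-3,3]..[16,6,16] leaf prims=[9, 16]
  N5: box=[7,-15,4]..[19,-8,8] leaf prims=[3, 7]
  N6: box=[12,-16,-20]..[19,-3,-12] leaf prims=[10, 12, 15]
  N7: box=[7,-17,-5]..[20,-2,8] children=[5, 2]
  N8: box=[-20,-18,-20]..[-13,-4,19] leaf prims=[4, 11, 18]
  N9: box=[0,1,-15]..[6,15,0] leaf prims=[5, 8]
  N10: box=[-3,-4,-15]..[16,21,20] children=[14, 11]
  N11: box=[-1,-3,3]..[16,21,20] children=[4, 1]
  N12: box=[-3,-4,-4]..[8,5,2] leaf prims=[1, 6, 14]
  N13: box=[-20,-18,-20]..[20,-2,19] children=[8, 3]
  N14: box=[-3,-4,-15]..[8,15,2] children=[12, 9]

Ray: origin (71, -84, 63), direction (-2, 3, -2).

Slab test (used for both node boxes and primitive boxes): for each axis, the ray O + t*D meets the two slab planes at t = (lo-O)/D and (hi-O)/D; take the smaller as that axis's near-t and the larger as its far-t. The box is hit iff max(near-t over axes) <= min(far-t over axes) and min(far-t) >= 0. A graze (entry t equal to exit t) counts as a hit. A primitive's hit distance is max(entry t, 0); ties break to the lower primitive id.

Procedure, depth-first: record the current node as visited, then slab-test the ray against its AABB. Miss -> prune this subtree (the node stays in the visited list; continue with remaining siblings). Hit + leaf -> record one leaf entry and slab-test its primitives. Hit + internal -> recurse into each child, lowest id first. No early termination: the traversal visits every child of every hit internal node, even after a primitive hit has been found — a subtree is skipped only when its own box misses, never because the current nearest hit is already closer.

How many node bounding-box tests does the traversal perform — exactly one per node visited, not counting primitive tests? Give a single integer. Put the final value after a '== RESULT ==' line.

Traverse from the root:
N0 x:[51/2,91/2] y:[22,35] z:[43/2,83/2] -> hit [51/2,35], descend [10, 13]
  N10 x:[55/2,37] y:[80/3,35] z:[43/2,39] -> hit [55/2,35], descend [11, 14]
    N11 x:[55/2,36] y:[27,35] z:[43/2,30] -> hit [55/2,30], descend [1, 4]
      N1 x:[55/2,36] y:[94/3,35] z:[43/2,53/2] -> miss, prune
      N4 x:[55/2,63/2] y:[27,30] z:[47/2,30] -> hit [55/2,30] leaf, test {P9@t=89/3, P16(miss)}
    N14 x:[63/2,37] y:[80/3,33] z:[61/2,39] -> hit [63/2,33], descend [9, 12]
      N9 x:[65/2,71/2] y:[85/3,33] z:[63/2,39] -> hit [65/2,33] leaf, test {P5(miss), P8@t=65/2}
      N12 x:[63/2,37] y:[80/3,89/3] z:[61/2,67/2] -> miss, prune
  N13 x:[51/2,91/2] y:[22,82/3] z:[22,83/2] -> hit [51/2,82/3], descend [3, 8]
    N3 x:[51/2,32] y:[67/3,82/3] z:[55/2,83/2] -> miss, prune
    N8 x:[42,91/2] y:[22,80/3] z:[22,83/2] -> miss, prune

11 AABB tests over nodes [0, 10, 11, 1, 4, 14, 9, 12, 13, 3, 8]; 2 leaves entered; closest P9.

== RESULT ==
11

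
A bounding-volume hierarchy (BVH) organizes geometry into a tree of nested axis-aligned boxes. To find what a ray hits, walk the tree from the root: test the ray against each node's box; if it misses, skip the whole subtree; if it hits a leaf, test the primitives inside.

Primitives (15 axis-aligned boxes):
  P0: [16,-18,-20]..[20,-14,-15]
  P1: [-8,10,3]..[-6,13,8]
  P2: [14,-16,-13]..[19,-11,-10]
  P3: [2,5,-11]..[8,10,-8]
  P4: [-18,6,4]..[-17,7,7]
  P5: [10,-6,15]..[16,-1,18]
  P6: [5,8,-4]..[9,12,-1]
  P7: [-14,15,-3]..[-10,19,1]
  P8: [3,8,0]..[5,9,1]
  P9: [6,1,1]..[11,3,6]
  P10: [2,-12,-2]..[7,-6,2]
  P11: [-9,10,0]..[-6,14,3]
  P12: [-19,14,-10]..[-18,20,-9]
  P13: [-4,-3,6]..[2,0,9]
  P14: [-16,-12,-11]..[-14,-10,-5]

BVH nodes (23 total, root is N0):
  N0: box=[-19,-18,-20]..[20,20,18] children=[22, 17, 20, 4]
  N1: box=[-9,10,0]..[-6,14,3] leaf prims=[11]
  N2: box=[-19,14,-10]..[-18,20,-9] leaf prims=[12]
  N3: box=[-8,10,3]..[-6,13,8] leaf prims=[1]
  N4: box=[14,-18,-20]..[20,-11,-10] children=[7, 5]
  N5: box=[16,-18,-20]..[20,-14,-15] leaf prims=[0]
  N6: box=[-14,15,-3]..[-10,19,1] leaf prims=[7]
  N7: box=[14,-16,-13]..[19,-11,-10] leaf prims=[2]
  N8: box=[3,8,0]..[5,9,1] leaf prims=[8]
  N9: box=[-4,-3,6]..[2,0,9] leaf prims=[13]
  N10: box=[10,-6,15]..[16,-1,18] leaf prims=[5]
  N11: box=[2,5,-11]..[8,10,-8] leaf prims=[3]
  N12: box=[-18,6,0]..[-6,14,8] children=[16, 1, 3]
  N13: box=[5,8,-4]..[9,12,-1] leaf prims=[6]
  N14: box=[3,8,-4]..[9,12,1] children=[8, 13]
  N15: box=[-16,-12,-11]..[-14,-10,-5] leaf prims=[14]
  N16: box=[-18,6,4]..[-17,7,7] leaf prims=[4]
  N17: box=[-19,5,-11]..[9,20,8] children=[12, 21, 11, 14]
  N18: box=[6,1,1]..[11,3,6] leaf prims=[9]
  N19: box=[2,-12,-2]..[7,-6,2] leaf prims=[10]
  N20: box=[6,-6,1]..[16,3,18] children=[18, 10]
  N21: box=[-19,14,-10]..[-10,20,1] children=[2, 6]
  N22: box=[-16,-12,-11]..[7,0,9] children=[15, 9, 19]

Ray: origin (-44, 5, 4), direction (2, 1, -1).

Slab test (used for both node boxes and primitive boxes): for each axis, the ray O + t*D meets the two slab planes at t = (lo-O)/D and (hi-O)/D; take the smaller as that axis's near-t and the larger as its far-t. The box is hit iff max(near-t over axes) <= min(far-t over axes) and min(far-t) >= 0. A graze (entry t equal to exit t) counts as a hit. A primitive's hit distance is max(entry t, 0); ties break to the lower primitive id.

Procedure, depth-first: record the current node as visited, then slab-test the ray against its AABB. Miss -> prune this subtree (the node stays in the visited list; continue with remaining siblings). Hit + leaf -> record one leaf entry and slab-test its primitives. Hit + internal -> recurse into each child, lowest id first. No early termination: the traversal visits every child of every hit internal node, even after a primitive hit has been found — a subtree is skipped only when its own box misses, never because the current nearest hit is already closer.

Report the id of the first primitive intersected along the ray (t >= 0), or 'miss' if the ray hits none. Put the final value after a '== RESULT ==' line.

Traverse from the root:
N0 x:[25/2,32] y:[-23,15] z:[-14,24] -> hit [25/2,15], descend [4, 17, 20, 22]
  N4 x:[29,32] y:[-23,-16] z:[14,24] -> miss, prune
  N17 x:[25/2,53/2] y:[0,15] z:[-4,15] -> hit [25/2,15], descend [11, 12, 14, 21]
    N11 x:[23,26] y:[0,5] z:[12,15] -> miss, prune
    N12 x:[13,19] y:[1,9] z:[-4,4] -> miss, prune
    N14 x:[47/2,53/2] y:[3,7] z:[3,8] -> miss, prune
    N21 x:[25/2,17] y:[9,15] z:[3,14] -> hit [25/2,14], descend [2, 6]
      N2 x:[25/2,13] y:[9,15] z:[13,14] -> hit [13,13] leaf, test {P12@t=13}
      N6 x:[15,17] y:[10,14] z:[3,7] -> miss, prune
  N20 x:[25,30] y:[-11,-2] z:[-14,3] -> miss, prune
  N22 x:[14,51/2] y:[-17,-5] z:[-5,15] -> miss, prune

Summary -> nodes [0, 4, 17, 11, 12, 14, 21, 2, 6, 20, 22]; box-tests=11; leaf-entries=1; first=P12

== RESULT ==
12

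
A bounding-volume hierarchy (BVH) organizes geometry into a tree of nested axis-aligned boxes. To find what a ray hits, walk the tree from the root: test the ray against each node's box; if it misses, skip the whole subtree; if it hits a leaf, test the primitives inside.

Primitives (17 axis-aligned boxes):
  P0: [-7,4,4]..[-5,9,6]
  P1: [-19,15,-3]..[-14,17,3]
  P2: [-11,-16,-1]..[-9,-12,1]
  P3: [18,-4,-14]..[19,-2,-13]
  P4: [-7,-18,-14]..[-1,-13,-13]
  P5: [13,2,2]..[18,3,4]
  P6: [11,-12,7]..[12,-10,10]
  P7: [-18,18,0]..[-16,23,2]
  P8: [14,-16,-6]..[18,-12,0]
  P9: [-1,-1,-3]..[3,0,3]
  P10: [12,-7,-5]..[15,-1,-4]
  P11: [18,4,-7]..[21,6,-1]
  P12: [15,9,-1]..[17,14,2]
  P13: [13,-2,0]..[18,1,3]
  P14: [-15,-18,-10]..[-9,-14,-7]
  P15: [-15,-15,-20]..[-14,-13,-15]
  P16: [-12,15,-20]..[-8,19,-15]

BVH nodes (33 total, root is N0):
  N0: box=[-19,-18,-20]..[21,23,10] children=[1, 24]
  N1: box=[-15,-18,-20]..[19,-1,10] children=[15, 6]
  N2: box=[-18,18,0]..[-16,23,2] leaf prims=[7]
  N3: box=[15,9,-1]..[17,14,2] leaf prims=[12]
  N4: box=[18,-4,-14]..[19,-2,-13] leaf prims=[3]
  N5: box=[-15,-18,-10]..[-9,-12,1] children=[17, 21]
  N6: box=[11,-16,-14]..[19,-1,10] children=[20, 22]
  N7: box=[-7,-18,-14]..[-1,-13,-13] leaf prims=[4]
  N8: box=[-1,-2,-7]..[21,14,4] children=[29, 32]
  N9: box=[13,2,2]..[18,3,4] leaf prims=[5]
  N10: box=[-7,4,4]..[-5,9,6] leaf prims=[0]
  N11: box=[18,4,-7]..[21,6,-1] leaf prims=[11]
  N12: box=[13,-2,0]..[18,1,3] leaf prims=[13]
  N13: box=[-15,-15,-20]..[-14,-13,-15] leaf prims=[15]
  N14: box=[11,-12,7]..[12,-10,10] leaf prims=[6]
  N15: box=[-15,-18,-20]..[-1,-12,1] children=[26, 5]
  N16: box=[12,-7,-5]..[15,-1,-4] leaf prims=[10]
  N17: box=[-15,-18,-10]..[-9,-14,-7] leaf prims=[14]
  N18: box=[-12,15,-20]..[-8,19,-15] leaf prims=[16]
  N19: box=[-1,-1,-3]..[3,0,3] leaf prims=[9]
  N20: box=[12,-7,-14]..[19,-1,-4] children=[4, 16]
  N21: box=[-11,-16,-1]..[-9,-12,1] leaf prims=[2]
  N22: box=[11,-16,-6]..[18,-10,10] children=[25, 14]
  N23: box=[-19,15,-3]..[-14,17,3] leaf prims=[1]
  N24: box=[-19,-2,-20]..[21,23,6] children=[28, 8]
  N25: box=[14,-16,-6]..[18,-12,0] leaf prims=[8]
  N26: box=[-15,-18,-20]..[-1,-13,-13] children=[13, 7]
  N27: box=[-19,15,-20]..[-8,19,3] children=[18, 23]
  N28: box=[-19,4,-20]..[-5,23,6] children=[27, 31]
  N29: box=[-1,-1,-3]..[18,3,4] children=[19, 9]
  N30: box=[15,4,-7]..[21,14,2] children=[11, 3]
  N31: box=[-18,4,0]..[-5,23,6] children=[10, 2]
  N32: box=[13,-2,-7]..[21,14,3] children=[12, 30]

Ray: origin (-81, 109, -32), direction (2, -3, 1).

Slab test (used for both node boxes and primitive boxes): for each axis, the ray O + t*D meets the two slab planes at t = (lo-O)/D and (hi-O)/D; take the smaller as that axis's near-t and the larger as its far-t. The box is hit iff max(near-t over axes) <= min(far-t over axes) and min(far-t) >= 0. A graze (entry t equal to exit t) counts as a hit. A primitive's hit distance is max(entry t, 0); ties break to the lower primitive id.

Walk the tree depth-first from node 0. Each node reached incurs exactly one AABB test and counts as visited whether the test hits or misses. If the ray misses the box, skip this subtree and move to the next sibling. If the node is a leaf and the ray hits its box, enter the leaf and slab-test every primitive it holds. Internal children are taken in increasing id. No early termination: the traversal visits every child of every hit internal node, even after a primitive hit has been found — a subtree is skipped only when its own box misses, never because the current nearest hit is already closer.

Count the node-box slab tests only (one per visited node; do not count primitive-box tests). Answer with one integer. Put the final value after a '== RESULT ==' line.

Traverse from the root:
N0 x:[31,51] y:[86/3,127/3] z:[12,42] -> hit [31,42], descend [1, 24]
  N1 x:[33,50] y:[110/3,127/3] z:[12,42] -> hit [110/3,42], descend [6, 15]
    N6 x:[46,50] y:[110/3,125/3] z:[18,42] -> miss, prune
    N15 x:[33,40] y:[121/3,127/3] z:[12,33] -> miss, prune
  N24 x:[31,51] y:[86/3,37] z:[12,38] -> hit [31,37], descend [8, 28]
    N8 x:[40,51] y:[95/3,37] z:[25,36] -> miss, prune
    N28 x:[31,38] y:[86/3,35] z:[12,38] -> hit [31,35], descend [27, 31]
      N27 x:[31,73/2] y:[30,94/3] z:[12,35] -> hit [31,94/3], descend [18, 23]
        N18 x:[69/2,73/2] y:[30,94/3] z:[12,17] -> miss, prune
        N23 x:[31,67/2] y:[92/3,94/3] z:[29,35] -> hit [31,94/3] leaf, test {P1@t=31}
      N31 x:[63/2,38] y:[86/3,35] z:[32,38] -> hit [32,35], descend [2, 10]
        N2 x:[63/2,65/2] y:[86/3,91/3] z:[32,34] -> miss, prune
        N10 x:[37,38] y:[100/3,35] z:[36,38] -> miss, prune

13 AABB tests over nodes [0, 1, 6, 15, 24, 8, 28, 27, 18, 23, 31, 2, 10]; 1 leaf entered; closest P1.

== RESULT ==
13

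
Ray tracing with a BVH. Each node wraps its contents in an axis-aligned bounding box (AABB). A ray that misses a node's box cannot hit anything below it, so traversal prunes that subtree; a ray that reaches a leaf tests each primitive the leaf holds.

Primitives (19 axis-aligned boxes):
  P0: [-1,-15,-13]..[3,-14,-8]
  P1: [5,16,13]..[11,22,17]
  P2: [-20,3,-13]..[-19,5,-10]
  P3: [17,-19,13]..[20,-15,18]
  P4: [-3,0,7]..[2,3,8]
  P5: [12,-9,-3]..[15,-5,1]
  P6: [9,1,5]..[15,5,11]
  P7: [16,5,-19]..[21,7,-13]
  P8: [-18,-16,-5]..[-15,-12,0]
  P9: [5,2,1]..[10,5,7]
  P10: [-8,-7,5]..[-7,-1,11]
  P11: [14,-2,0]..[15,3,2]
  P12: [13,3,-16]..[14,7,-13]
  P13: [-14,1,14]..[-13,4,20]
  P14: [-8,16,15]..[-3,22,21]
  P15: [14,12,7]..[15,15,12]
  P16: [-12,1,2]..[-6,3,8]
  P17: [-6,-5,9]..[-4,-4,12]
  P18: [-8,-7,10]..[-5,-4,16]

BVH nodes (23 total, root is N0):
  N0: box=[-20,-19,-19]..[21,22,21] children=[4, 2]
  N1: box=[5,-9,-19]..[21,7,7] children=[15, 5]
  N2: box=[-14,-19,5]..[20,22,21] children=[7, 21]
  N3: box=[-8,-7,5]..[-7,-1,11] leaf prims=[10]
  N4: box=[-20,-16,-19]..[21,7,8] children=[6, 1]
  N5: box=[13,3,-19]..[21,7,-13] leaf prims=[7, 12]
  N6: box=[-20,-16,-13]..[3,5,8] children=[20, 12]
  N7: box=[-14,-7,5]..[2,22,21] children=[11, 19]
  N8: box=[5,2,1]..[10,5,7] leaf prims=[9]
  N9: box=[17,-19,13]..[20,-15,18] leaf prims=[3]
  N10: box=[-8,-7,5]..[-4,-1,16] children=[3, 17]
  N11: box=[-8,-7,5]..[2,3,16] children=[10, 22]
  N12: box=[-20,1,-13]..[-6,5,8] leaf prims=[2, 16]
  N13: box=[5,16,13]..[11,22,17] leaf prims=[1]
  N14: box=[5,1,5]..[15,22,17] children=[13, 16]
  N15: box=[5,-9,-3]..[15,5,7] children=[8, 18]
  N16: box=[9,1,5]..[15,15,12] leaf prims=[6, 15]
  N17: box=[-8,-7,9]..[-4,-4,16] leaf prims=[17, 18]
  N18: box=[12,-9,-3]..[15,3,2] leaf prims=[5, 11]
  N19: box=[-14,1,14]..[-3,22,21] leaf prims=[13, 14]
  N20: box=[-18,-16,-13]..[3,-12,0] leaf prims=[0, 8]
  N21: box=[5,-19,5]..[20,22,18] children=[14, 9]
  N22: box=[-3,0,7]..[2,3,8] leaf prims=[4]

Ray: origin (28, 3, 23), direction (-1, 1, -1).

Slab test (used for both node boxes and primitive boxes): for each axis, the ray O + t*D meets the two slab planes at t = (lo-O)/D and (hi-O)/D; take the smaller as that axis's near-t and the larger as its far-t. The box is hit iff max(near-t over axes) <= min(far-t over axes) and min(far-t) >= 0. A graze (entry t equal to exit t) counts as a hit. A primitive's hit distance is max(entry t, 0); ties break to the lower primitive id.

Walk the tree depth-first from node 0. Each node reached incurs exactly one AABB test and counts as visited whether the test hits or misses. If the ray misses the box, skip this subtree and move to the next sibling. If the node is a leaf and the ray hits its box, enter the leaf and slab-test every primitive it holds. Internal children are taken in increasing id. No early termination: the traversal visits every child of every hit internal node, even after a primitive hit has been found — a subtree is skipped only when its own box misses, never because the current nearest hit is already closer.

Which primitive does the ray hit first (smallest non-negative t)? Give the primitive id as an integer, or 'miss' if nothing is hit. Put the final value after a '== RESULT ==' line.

Walk:
N0 x:[7,48] y:[-22,19] z:[2,42] -> hit [7,19], descend [2, 4]
  N2 x:[8,42] y:[-22,19] z:[2,18] -> hit [8,18], descend [7, 21]
    N7 x:[26,42] y:[-10,19] z:[2,18] -> miss, prune
    N21 x:[8,23] y:[-22,19] z:[5,18] -> hit [8,18], descend [9, 14]
      N9 x:[8,11] y:[-22,-18] z:[5,10] -> miss, prune
      N14 x:[13,23] y:[-2,19] z:[6,18] -> hit [13,18], descend [13, 16]
        N13 x:[17,23] y:[13,19] z:[6,10] -> miss, prune
        N16 x:[13,19] y:[-2,12] z:[11,18] -> miss, prune
  N4 x:[7,48] y:[-19,4] z:[15,42] -> miss, prune

order=[0, 2, 7, 21, 9, 14, 13, 16, 4]  |boxes|=9  |leaves|=0  hit=miss

== RESULT ==
miss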